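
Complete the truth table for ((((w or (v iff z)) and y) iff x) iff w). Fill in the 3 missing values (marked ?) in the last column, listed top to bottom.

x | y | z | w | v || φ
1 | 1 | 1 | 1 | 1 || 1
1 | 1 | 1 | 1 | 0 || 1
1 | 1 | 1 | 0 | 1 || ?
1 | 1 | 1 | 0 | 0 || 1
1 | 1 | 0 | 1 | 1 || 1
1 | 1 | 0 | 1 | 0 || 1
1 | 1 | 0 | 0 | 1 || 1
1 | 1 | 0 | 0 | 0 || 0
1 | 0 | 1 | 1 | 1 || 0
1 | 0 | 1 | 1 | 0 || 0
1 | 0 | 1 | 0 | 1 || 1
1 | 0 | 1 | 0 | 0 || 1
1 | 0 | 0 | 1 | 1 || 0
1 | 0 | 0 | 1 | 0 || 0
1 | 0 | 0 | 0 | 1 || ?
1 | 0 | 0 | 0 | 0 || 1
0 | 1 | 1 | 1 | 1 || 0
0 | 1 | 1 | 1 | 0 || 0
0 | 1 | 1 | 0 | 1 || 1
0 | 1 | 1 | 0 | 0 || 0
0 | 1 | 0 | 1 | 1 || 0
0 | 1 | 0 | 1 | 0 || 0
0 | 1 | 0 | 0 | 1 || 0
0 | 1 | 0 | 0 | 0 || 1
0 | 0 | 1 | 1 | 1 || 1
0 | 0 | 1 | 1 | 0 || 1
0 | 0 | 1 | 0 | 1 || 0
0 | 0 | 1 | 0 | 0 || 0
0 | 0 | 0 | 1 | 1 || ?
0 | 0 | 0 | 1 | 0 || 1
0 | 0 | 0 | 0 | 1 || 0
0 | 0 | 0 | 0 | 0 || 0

Row x=1, y=1, z=1, w=0, v=1: (((w or (v iff z)) and y) iff x) = 1, so the formula = 0.
Row x=1, y=0, z=0, w=0, v=1: (((w or (v iff z)) and y) iff x) = 0, so the formula = 1.
Row x=0, y=0, z=0, w=1, v=1: (((w or (v iff z)) and y) iff x) = 1, so the formula = 1.

0, 1, 1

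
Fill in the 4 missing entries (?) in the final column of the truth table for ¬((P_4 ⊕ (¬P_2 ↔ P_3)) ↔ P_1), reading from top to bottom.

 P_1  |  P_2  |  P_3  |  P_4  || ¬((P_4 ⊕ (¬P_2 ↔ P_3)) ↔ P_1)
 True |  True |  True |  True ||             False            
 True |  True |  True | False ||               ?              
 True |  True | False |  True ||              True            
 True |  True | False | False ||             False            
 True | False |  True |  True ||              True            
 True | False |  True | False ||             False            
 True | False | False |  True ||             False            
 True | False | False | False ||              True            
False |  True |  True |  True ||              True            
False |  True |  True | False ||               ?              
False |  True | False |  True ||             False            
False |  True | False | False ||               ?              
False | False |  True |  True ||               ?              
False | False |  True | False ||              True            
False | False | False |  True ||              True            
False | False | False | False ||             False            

True, False, True, False

Row P_1=True, P_2=True, P_3=True, P_4=False: (P_4 ⊕ (¬P_2 ↔ P_3)) = False, ((P_4 ⊕ (¬P_2 ↔ P_3)) ↔ P_1) = False, so ¬((P_4 ⊕ (¬P_2 ↔ P_3)) ↔ P_1) = True.
Row P_1=False, P_2=True, P_3=True, P_4=False: (P_4 ⊕ (¬P_2 ↔ P_3)) = False, ((P_4 ⊕ (¬P_2 ↔ P_3)) ↔ P_1) = True, so ¬((P_4 ⊕ (¬P_2 ↔ P_3)) ↔ P_1) = False.
Row P_1=False, P_2=True, P_3=False, P_4=False: (P_4 ⊕ (¬P_2 ↔ P_3)) = True, ((P_4 ⊕ (¬P_2 ↔ P_3)) ↔ P_1) = False, so ¬((P_4 ⊕ (¬P_2 ↔ P_3)) ↔ P_1) = True.
Row P_1=False, P_2=False, P_3=True, P_4=True: (P_4 ⊕ (¬P_2 ↔ P_3)) = False, ((P_4 ⊕ (¬P_2 ↔ P_3)) ↔ P_1) = True, so ¬((P_4 ⊕ (¬P_2 ↔ P_3)) ↔ P_1) = False.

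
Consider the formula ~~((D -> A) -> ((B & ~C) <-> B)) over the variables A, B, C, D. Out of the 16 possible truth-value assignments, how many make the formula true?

13

A | B | C | D | (D -> A) | ~C | (B & ~C) | ((B & ~C) <-> B) | φ
- | - | - | - | -------- | -- | -------- | ---------------- | -
1 | 1 | 1 | 1 |    1     | 0  |    0     |        0         | 0
1 | 1 | 1 | 0 |    1     | 0  |    0     |        0         | 0
1 | 1 | 0 | 1 |    1     | 1  |    1     |        1         | 1
1 | 1 | 0 | 0 |    1     | 1  |    1     |        1         | 1
1 | 0 | 1 | 1 |    1     | 0  |    0     |        1         | 1
1 | 0 | 1 | 0 |    1     | 0  |    0     |        1         | 1
1 | 0 | 0 | 1 |    1     | 1  |    0     |        1         | 1
1 | 0 | 0 | 0 |    1     | 1  |    0     |        1         | 1
0 | 1 | 1 | 1 |    0     | 0  |    0     |        0         | 1
0 | 1 | 1 | 0 |    1     | 0  |    0     |        0         | 0
0 | 1 | 0 | 1 |    0     | 1  |    1     |        1         | 1
0 | 1 | 0 | 0 |    1     | 1  |    1     |        1         | 1
0 | 0 | 1 | 1 |    0     | 0  |    0     |        1         | 1
0 | 0 | 1 | 0 |    1     | 0  |    0     |        1         | 1
0 | 0 | 0 | 1 |    0     | 1  |    0     |        1         | 1
0 | 0 | 0 | 0 |    1     | 1  |    0     |        1         | 1
The formula is true on 13 of the 16 rows.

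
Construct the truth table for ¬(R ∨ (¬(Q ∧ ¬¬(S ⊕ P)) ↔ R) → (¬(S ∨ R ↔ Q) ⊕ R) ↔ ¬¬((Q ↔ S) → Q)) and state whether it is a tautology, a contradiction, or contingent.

P | Q | R | S || φ
0 | 0 | 0 | 0 || 1
0 | 0 | 0 | 1 || 0
0 | 0 | 1 | 0 || 0
0 | 0 | 1 | 1 || 1
0 | 1 | 0 | 0 || 0
0 | 1 | 0 | 1 || 1
0 | 1 | 1 | 0 || 0
0 | 1 | 1 | 1 || 0
1 | 0 | 0 | 0 || 1
1 | 0 | 0 | 1 || 0
1 | 0 | 1 | 0 || 0
1 | 0 | 1 | 1 || 1
1 | 1 | 0 | 0 || 0
1 | 1 | 0 | 1 || 0
1 | 1 | 1 | 0 || 0
1 | 1 | 1 | 1 || 0
5 of 16 rows are 1, so the formula is contingent.

contingent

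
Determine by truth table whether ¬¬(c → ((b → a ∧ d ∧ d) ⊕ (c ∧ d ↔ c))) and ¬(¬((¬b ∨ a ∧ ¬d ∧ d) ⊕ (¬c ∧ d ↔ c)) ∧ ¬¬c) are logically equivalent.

not equivalent

a | b | c | d | φ | ψ
- | - | - | - | - | -
T | T | T | T | F | F
T | T | T | F | F | F
T | T | F | T | T | T
T | T | F | F | T | T
T | F | T | T | F | T
T | F | T | F | T | T
T | F | F | T | T | T
T | F | F | F | T | T
F | T | T | T | T | F
F | T | T | F | F | F
F | T | F | T | T | T
F | T | F | F | T | T
F | F | T | T | F | T
F | F | T | F | T | T
F | F | F | T | T | T
F | F | F | F | T | T
The columns differ at a=T, b=F, c=T, d=T (φ=F, ψ=T), so they are not equivalent.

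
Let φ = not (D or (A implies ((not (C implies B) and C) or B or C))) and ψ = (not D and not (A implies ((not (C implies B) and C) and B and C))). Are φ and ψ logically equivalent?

A  B  C  D  |  φ  ψ
T  T  T  T  |  F  F
T  T  T  F  |  F  T
T  T  F  T  |  F  F
T  T  F  F  |  F  T
T  F  T  T  |  F  F
T  F  T  F  |  F  T
T  F  F  T  |  F  F
T  F  F  F  |  T  T
F  T  T  T  |  F  F
F  T  T  F  |  F  F
F  T  F  T  |  F  F
F  T  F  F  |  F  F
F  F  T  T  |  F  F
F  F  T  F  |  F  F
F  F  F  T  |  F  F
F  F  F  F  |  F  F
The columns differ at A=T, B=T, C=T, D=F (φ=F, ψ=T), so they are not equivalent.

not equivalent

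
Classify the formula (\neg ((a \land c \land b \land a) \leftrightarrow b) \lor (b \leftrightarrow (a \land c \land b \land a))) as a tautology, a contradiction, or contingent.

tautology

a  b  c  |  φ
T  T  T  |  T
T  T  F  |  T
T  F  T  |  T
T  F  F  |  T
F  T  T  |  T
F  T  F  |  T
F  F  T  |  T
F  F  F  |  T
Every row is T, so the formula is a tautology.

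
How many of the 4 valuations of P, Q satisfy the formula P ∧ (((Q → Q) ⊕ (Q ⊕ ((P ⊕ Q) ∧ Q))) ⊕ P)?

1

P | Q | φ
- | - | -
T | T | T
T | F | F
F | T | F
F | F | F
The formula is true on 1 of the 4 rows.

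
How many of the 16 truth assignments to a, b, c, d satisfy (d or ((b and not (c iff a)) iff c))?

a | b | c | d || (c iff a) | not (c iff a) | (b and not (c iff a)) | φ
1 | 1 | 1 | 1 ||     1     |       0       |           0           | 1
1 | 1 | 1 | 0 ||     1     |       0       |           0           | 0
1 | 1 | 0 | 1 ||     0     |       1       |           1           | 1
1 | 1 | 0 | 0 ||     0     |       1       |           1           | 0
1 | 0 | 1 | 1 ||     1     |       0       |           0           | 1
1 | 0 | 1 | 0 ||     1     |       0       |           0           | 0
1 | 0 | 0 | 1 ||     0     |       1       |           0           | 1
1 | 0 | 0 | 0 ||     0     |       1       |           0           | 1
0 | 1 | 1 | 1 ||     0     |       1       |           1           | 1
0 | 1 | 1 | 0 ||     0     |       1       |           1           | 1
0 | 1 | 0 | 1 ||     1     |       0       |           0           | 1
0 | 1 | 0 | 0 ||     1     |       0       |           0           | 1
0 | 0 | 1 | 1 ||     0     |       1       |           0           | 1
0 | 0 | 1 | 0 ||     0     |       1       |           0           | 0
0 | 0 | 0 | 1 ||     1     |       0       |           0           | 1
0 | 0 | 0 | 0 ||     1     |       0       |           0           | 1
The formula is true on 12 of the 16 rows.

12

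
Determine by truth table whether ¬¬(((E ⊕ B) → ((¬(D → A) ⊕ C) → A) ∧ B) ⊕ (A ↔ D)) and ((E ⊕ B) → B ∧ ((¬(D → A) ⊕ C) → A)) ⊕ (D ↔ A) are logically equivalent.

A | B | C | D | E | φ | ψ
- | - | - | - | - | - | -
T | T | T | T | T | F | F
T | T | T | T | F | F | F
T | T | T | F | T | T | T
T | T | T | F | F | T | T
T | T | F | T | T | F | F
T | T | F | T | F | F | F
T | T | F | F | T | T | T
T | T | F | F | F | T | T
T | F | T | T | T | T | T
T | F | T | T | F | F | F
T | F | T | F | T | F | F
T | F | T | F | F | T | T
T | F | F | T | T | T | T
T | F | F | T | F | F | F
T | F | F | F | T | F | F
T | F | F | F | F | T | T
F | T | T | T | T | T | T
F | T | T | T | F | T | T
F | T | T | F | T | F | F
F | T | T | F | F | T | T
F | T | F | T | T | T | T
F | T | F | T | F | F | F
F | T | F | F | T | F | F
F | T | F | F | F | F | F
F | F | T | T | T | F | F
F | F | T | T | F | T | T
F | F | T | F | T | T | T
F | F | T | F | F | F | F
F | F | F | T | T | F | F
F | F | F | T | F | T | T
F | F | F | F | T | T | T
F | F | F | F | F | F | F
The columns for φ and ψ agree on every row, so they are logically equivalent.

equivalent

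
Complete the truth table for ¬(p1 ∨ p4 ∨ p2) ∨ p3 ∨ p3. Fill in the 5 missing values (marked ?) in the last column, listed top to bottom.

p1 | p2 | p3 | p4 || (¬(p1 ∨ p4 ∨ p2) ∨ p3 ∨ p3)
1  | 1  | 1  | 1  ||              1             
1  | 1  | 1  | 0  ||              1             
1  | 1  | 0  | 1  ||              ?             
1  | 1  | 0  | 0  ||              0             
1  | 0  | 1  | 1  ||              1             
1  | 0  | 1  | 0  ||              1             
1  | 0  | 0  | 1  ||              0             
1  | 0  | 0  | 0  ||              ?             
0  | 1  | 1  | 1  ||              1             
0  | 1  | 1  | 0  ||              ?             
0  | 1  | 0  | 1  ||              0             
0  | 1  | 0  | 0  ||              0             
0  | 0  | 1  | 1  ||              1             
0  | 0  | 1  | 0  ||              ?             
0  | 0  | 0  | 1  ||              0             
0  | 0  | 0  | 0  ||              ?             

Row p1=1, p2=1, p3=0, p4=1: ¬(p1 ∨ p4 ∨ p2) = 0, so (¬(p1 ∨ p4 ∨ p2) ∨ p3 ∨ p3) = 0.
Row p1=1, p2=0, p3=0, p4=0: ¬(p1 ∨ p4 ∨ p2) = 0, so (¬(p1 ∨ p4 ∨ p2) ∨ p3 ∨ p3) = 0.
Row p1=0, p2=1, p3=1, p4=0: ¬(p1 ∨ p4 ∨ p2) = 0, so (¬(p1 ∨ p4 ∨ p2) ∨ p3 ∨ p3) = 1.
Row p1=0, p2=0, p3=1, p4=0: ¬(p1 ∨ p4 ∨ p2) = 1, so (¬(p1 ∨ p4 ∨ p2) ∨ p3 ∨ p3) = 1.
Row p1=0, p2=0, p3=0, p4=0: ¬(p1 ∨ p4 ∨ p2) = 1, so (¬(p1 ∨ p4 ∨ p2) ∨ p3 ∨ p3) = 1.

0, 0, 1, 1, 1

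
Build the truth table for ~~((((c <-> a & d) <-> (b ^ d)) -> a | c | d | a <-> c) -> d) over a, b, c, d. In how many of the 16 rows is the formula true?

a  b  c  d  |  φ
1  1  1  1  |  1
1  1  1  0  |  0
1  1  0  1  |  1
1  1  0  0  |  1
1  0  1  1  |  1
1  0  1  0  |  0
1  0  0  1  |  1
1  0  0  0  |  1
0  1  1  1  |  1
0  1  1  0  |  0
0  1  0  1  |  1
0  1  0  0  |  0
0  0  1  1  |  1
0  0  1  0  |  0
0  0  0  1  |  1
0  0  0  0  |  1
The formula is true on 11 of the 16 rows.

11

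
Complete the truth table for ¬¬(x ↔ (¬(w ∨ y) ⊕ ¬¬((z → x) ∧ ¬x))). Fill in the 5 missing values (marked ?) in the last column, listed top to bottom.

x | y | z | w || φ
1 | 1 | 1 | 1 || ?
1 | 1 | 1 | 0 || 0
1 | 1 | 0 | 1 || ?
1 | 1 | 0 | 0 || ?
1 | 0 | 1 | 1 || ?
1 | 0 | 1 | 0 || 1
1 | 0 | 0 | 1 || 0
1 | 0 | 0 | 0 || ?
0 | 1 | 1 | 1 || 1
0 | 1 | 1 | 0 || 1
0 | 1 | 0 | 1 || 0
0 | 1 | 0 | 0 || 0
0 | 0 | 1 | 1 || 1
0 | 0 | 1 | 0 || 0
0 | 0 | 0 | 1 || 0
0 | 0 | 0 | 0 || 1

Row x=1, y=1, z=1, w=1: (x ↔ (¬(w ∨ y) ⊕ ¬¬((z → x) ∧ ¬x))) = 0, ¬(x ↔ (¬(w ∨ y) ⊕ ¬¬((z → x) ∧ ¬x))) = 1, so the formula = 0.
Row x=1, y=1, z=0, w=1: (x ↔ (¬(w ∨ y) ⊕ ¬¬((z → x) ∧ ¬x))) = 0, ¬(x ↔ (¬(w ∨ y) ⊕ ¬¬((z → x) ∧ ¬x))) = 1, so the formula = 0.
Row x=1, y=1, z=0, w=0: (x ↔ (¬(w ∨ y) ⊕ ¬¬((z → x) ∧ ¬x))) = 0, ¬(x ↔ (¬(w ∨ y) ⊕ ¬¬((z → x) ∧ ¬x))) = 1, so the formula = 0.
Row x=1, y=0, z=1, w=1: (x ↔ (¬(w ∨ y) ⊕ ¬¬((z → x) ∧ ¬x))) = 0, ¬(x ↔ (¬(w ∨ y) ⊕ ¬¬((z → x) ∧ ¬x))) = 1, so the formula = 0.
Row x=1, y=0, z=0, w=0: (x ↔ (¬(w ∨ y) ⊕ ¬¬((z → x) ∧ ¬x))) = 1, ¬(x ↔ (¬(w ∨ y) ⊕ ¬¬((z → x) ∧ ¬x))) = 0, so the formula = 1.

0, 0, 0, 0, 1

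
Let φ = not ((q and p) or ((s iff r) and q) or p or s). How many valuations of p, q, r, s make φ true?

p | q | r | s | (q and p) | (s iff r) | ((s iff r) and q) | φ
- | - | - | - | --------- | --------- | ----------------- | -
T | T | T | T |     T     |     T     |         T         | F
T | T | T | F |     T     |     F     |         F         | F
T | T | F | T |     T     |     F     |         F         | F
T | T | F | F |     T     |     T     |         T         | F
T | F | T | T |     F     |     T     |         F         | F
T | F | T | F |     F     |     F     |         F         | F
T | F | F | T |     F     |     F     |         F         | F
T | F | F | F |     F     |     T     |         F         | F
F | T | T | T |     F     |     T     |         T         | F
F | T | T | F |     F     |     F     |         F         | T
F | T | F | T |     F     |     F     |         F         | F
F | T | F | F |     F     |     T     |         T         | F
F | F | T | T |     F     |     T     |         F         | F
F | F | T | F |     F     |     F     |         F         | T
F | F | F | T |     F     |     F     |         F         | F
F | F | F | F |     F     |     T     |         F         | T
The formula is true on 3 of the 16 rows.

3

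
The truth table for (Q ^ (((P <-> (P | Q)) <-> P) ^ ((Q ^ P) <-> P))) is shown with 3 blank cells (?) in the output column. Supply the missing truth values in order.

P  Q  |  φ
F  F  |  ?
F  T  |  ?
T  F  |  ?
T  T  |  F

T, F, F

Row P=F, Q=F: (((P <-> (P | Q)) <-> P) ^ ((Q ^ P) <-> P)) = T, so the formula = T.
Row P=F, Q=T: (((P <-> (P | Q)) <-> P) ^ ((Q ^ P) <-> P)) = T, so the formula = F.
Row P=T, Q=F: (((P <-> (P | Q)) <-> P) ^ ((Q ^ P) <-> P)) = F, so the formula = F.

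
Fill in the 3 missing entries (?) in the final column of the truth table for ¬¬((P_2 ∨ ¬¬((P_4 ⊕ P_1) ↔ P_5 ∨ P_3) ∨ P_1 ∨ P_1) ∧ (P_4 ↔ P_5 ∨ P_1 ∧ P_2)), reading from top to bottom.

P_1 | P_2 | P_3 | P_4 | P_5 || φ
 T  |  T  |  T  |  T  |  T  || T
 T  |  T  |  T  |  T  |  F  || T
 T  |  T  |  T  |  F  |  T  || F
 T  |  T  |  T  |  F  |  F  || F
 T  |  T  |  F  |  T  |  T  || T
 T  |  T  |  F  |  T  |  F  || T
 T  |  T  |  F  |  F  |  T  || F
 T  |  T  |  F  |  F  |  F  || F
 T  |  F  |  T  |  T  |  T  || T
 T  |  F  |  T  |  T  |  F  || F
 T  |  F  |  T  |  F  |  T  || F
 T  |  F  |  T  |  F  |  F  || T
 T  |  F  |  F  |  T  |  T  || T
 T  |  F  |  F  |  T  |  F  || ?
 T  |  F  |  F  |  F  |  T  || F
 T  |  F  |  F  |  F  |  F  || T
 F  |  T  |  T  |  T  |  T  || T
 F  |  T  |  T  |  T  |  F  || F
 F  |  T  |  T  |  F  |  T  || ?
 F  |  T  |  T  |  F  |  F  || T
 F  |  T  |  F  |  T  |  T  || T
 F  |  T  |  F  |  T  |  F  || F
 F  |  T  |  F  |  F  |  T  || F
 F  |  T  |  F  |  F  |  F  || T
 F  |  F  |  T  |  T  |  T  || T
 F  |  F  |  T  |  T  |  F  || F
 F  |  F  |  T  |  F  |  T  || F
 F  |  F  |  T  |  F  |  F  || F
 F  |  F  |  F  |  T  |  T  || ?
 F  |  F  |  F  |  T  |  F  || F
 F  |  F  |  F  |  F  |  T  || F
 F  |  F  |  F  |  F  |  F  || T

Row P_1=T, P_2=F, P_3=F, P_4=T, P_5=F: ((P_2 ∨ ¬¬((P_4 ⊕ P_1) ↔ P_5 ∨ P_3) ∨ P_1 ∨ P_1) ∧ (P_4 ↔ P_5 ∨ P_1 ∧ P_2)) = F, ¬((P_2 ∨ ¬¬((P_4 ⊕ P_1) ↔ P_5 ∨ P_3) ∨ P_1 ∨ P_1) ∧ (P_4 ↔ P_5 ∨ P_1 ∧ P_2)) = T, so the formula = F.
Row P_1=F, P_2=T, P_3=T, P_4=F, P_5=T: ((P_2 ∨ ¬¬((P_4 ⊕ P_1) ↔ P_5 ∨ P_3) ∨ P_1 ∨ P_1) ∧ (P_4 ↔ P_5 ∨ P_1 ∧ P_2)) = F, ¬((P_2 ∨ ¬¬((P_4 ⊕ P_1) ↔ P_5 ∨ P_3) ∨ P_1 ∨ P_1) ∧ (P_4 ↔ P_5 ∨ P_1 ∧ P_2)) = T, so the formula = F.
Row P_1=F, P_2=F, P_3=F, P_4=T, P_5=T: ((P_2 ∨ ¬¬((P_4 ⊕ P_1) ↔ P_5 ∨ P_3) ∨ P_1 ∨ P_1) ∧ (P_4 ↔ P_5 ∨ P_1 ∧ P_2)) = T, ¬((P_2 ∨ ¬¬((P_4 ⊕ P_1) ↔ P_5 ∨ P_3) ∨ P_1 ∨ P_1) ∧ (P_4 ↔ P_5 ∨ P_1 ∧ P_2)) = F, so the formula = T.

F, F, T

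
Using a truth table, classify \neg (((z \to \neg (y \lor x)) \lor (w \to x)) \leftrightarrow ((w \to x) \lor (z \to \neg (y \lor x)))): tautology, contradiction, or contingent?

contradiction

  x   |   y   |   z   |   w   | (y \lor x) | \neg (y \lor x) | (z \to \neg (y \lor x)) | (w \to x) |   φ  
----- | ----- | ----- | ----- | ---------- | --------------- | ----------------------- | --------- | -----
 True |  True |  True |  True |    True    |      False      |          False          |    True   | False
 True |  True |  True | False |    True    |      False      |          False          |    True   | False
 True |  True | False |  True |    True    |      False      |           True          |    True   | False
 True |  True | False | False |    True    |      False      |           True          |    True   | False
 True | False |  True |  True |    True    |      False      |          False          |    True   | False
 True | False |  True | False |    True    |      False      |          False          |    True   | False
 True | False | False |  True |    True    |      False      |           True          |    True   | False
 True | False | False | False |    True    |      False      |           True          |    True   | False
False |  True |  True |  True |    True    |      False      |          False          |   False   | False
False |  True |  True | False |    True    |      False      |          False          |    True   | False
False |  True | False |  True |    True    |      False      |           True          |   False   | False
False |  True | False | False |    True    |      False      |           True          |    True   | False
False | False |  True |  True |   False    |       True      |           True          |   False   | False
False | False |  True | False |   False    |       True      |           True          |    True   | False
False | False | False |  True |   False    |       True      |           True          |   False   | False
False | False | False | False |   False    |       True      |           True          |    True   | False
Every row is False, so the formula is a contradiction.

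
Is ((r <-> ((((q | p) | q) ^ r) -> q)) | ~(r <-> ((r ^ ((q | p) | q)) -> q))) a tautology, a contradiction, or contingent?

p  q  r     (q | p)  ((q | p) | q)  (((q | p) | q) ^ r)  ((((q | p) | q) ^ r) -> q)  (r ^ ((q | p) | q))  ((r ^ ((q | p) | q)) -> q)  φ
0  0  0        0           0                 0                       1                        0                       1               1
0  0  1        0           0                 1                       0                        1                       0               1
0  1  0        1           1                 1                       1                        1                       1               1
0  1  1        1           1                 0                       1                        0                       1               1
1  0  0        1           1                 1                       0                        1                       0               1
1  0  1        1           1                 0                       1                        0                       1               1
1  1  0        1           1                 1                       1                        1                       1               1
1  1  1        1           1                 0                       1                        0                       1               1
Every row is 1, so the formula is a tautology.

tautology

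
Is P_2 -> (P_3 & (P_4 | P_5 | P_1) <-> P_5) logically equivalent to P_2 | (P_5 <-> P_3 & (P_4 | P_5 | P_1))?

P_1 | P_2 | P_3 | P_4 | P_5 || φ | ψ
 T  |  T  |  T  |  T  |  T  || T | T
 T  |  T  |  T  |  T  |  F  || F | T
 T  |  T  |  T  |  F  |  T  || T | T
 T  |  T  |  T  |  F  |  F  || F | T
 T  |  T  |  F  |  T  |  T  || F | T
 T  |  T  |  F  |  T  |  F  || T | T
 T  |  T  |  F  |  F  |  T  || F | T
 T  |  T  |  F  |  F  |  F  || T | T
 T  |  F  |  T  |  T  |  T  || T | T
 T  |  F  |  T  |  T  |  F  || T | F
 T  |  F  |  T  |  F  |  T  || T | T
 T  |  F  |  T  |  F  |  F  || T | F
 T  |  F  |  F  |  T  |  T  || T | F
 T  |  F  |  F  |  T  |  F  || T | T
 T  |  F  |  F  |  F  |  T  || T | F
 T  |  F  |  F  |  F  |  F  || T | T
 F  |  T  |  T  |  T  |  T  || T | T
 F  |  T  |  T  |  T  |  F  || F | T
 F  |  T  |  T  |  F  |  T  || T | T
 F  |  T  |  T  |  F  |  F  || T | T
 F  |  T  |  F  |  T  |  T  || F | T
 F  |  T  |  F  |  T  |  F  || T | T
 F  |  T  |  F  |  F  |  T  || F | T
 F  |  T  |  F  |  F  |  F  || T | T
 F  |  F  |  T  |  T  |  T  || T | T
 F  |  F  |  T  |  T  |  F  || T | F
 F  |  F  |  T  |  F  |  T  || T | T
 F  |  F  |  T  |  F  |  F  || T | T
 F  |  F  |  F  |  T  |  T  || T | F
 F  |  F  |  F  |  T  |  F  || T | T
 F  |  F  |  F  |  F  |  T  || T | F
 F  |  F  |  F  |  F  |  F  || T | T
The columns differ at P_1=T, P_2=T, P_3=T, P_4=T, P_5=F (φ=F, ψ=T), so they are not equivalent.

not equivalent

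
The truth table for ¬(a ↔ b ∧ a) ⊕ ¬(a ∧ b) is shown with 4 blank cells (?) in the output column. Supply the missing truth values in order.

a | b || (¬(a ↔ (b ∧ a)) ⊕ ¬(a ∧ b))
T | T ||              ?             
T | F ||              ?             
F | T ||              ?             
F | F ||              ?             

F, F, T, T

Row a=T, b=T: ¬(a ↔ b ∧ a) = F, ¬(a ∧ b) = F, so (¬(a ↔ (b ∧ a)) ⊕ ¬(a ∧ b)) = F.
Row a=T, b=F: ¬(a ↔ b ∧ a) = T, ¬(a ∧ b) = T, so (¬(a ↔ (b ∧ a)) ⊕ ¬(a ∧ b)) = F.
Row a=F, b=T: ¬(a ↔ b ∧ a) = F, ¬(a ∧ b) = T, so (¬(a ↔ (b ∧ a)) ⊕ ¬(a ∧ b)) = T.
Row a=F, b=F: ¬(a ↔ b ∧ a) = F, ¬(a ∧ b) = T, so (¬(a ↔ (b ∧ a)) ⊕ ¬(a ∧ b)) = T.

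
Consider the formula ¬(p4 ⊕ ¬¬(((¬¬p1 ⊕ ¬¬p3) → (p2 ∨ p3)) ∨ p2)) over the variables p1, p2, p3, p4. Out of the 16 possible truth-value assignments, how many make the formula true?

8

p1 | p2 | p3 | p4 || φ
1  | 1  | 1  | 1  || 1
1  | 1  | 1  | 0  || 0
1  | 1  | 0  | 1  || 1
1  | 1  | 0  | 0  || 0
1  | 0  | 1  | 1  || 1
1  | 0  | 1  | 0  || 0
1  | 0  | 0  | 1  || 0
1  | 0  | 0  | 0  || 1
0  | 1  | 1  | 1  || 1
0  | 1  | 1  | 0  || 0
0  | 1  | 0  | 1  || 1
0  | 1  | 0  | 0  || 0
0  | 0  | 1  | 1  || 1
0  | 0  | 1  | 0  || 0
0  | 0  | 0  | 1  || 1
0  | 0  | 0  | 0  || 0
The formula is true on 8 of the 16 rows.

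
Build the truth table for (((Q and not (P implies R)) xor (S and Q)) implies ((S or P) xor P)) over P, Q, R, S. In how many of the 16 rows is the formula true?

14

  P   |   Q   |   R   |   S   | (P implies R) | not (P implies R) | (Q and not (P implies R)) | (S and Q) | (S or P) | ((S or P) xor P) |   φ  
----- | ----- | ----- | ----- | ------------- | ----------------- | ------------------------- | --------- | -------- | ---------------- | -----
 True |  True |  True |  True |      True     |       False       |           False           |    True   |   True   |      False       | False
 True |  True |  True | False |      True     |       False       |           False           |   False   |   True   |      False       |  True
 True |  True | False |  True |     False     |        True       |            True           |    True   |   True   |      False       |  True
 True |  True | False | False |     False     |        True       |            True           |   False   |   True   |      False       | False
 True | False |  True |  True |      True     |       False       |           False           |   False   |   True   |      False       |  True
 True | False |  True | False |      True     |       False       |           False           |   False   |   True   |      False       |  True
 True | False | False |  True |     False     |        True       |           False           |   False   |   True   |      False       |  True
 True | False | False | False |     False     |        True       |           False           |   False   |   True   |      False       |  True
False |  True |  True |  True |      True     |       False       |           False           |    True   |   True   |       True       |  True
False |  True |  True | False |      True     |       False       |           False           |   False   |  False   |      False       |  True
False |  True | False |  True |      True     |       False       |           False           |    True   |   True   |       True       |  True
False |  True | False | False |      True     |       False       |           False           |   False   |  False   |      False       |  True
False | False |  True |  True |      True     |       False       |           False           |   False   |   True   |       True       |  True
False | False |  True | False |      True     |       False       |           False           |   False   |  False   |      False       |  True
False | False | False |  True |      True     |       False       |           False           |   False   |   True   |       True       |  True
False | False | False | False |      True     |       False       |           False           |   False   |  False   |      False       |  True
The formula is true on 14 of the 16 rows.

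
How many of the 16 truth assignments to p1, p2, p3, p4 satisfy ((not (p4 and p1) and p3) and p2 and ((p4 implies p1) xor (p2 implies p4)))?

3

p1 | p2 | p3 | p4 || φ
F  | F  | F  | F  || F
F  | F  | F  | T  || F
F  | F  | T  | F  || F
F  | F  | T  | T  || F
F  | T  | F  | F  || F
F  | T  | F  | T  || F
F  | T  | T  | F  || T
F  | T  | T  | T  || T
T  | F  | F  | F  || F
T  | F  | F  | T  || F
T  | F  | T  | F  || F
T  | F  | T  | T  || F
T  | T  | F  | F  || F
T  | T  | F  | T  || F
T  | T  | T  | F  || T
T  | T  | T  | T  || F
The formula is true on 3 of the 16 rows.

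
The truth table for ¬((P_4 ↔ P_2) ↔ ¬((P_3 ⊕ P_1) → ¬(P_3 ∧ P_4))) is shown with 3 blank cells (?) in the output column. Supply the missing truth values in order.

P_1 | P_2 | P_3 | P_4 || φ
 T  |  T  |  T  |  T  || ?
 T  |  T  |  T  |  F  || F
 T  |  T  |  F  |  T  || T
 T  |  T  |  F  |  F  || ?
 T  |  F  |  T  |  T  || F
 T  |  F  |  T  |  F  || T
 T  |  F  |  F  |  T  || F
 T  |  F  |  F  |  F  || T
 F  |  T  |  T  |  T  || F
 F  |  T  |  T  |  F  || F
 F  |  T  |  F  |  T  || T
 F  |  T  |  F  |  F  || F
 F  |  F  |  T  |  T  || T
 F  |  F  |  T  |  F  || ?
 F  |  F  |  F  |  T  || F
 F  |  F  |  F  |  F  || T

Row P_1=T, P_2=T, P_3=T, P_4=T: (P_4 ↔ P_2) = T, ¬((P_3 ⊕ P_1) → ¬(P_3 ∧ P_4)) = F, ((P_4 ↔ P_2) ↔ ¬((P_3 ⊕ P_1) → ¬(P_3 ∧ P_4))) = F, so the formula = T.
Row P_1=T, P_2=T, P_3=F, P_4=F: (P_4 ↔ P_2) = F, ¬((P_3 ⊕ P_1) → ¬(P_3 ∧ P_4)) = F, ((P_4 ↔ P_2) ↔ ¬((P_3 ⊕ P_1) → ¬(P_3 ∧ P_4))) = T, so the formula = F.
Row P_1=F, P_2=F, P_3=T, P_4=F: (P_4 ↔ P_2) = T, ¬((P_3 ⊕ P_1) → ¬(P_3 ∧ P_4)) = F, ((P_4 ↔ P_2) ↔ ¬((P_3 ⊕ P_1) → ¬(P_3 ∧ P_4))) = F, so the formula = T.

T, F, T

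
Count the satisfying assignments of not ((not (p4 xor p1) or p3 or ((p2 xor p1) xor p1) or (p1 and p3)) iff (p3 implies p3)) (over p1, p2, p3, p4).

2

p1 | p2 | p3 | p4 || φ
1  | 1  | 1  | 1  || 0
1  | 1  | 1  | 0  || 0
1  | 1  | 0  | 1  || 0
1  | 1  | 0  | 0  || 0
1  | 0  | 1  | 1  || 0
1  | 0  | 1  | 0  || 0
1  | 0  | 0  | 1  || 0
1  | 0  | 0  | 0  || 1
0  | 1  | 1  | 1  || 0
0  | 1  | 1  | 0  || 0
0  | 1  | 0  | 1  || 0
0  | 1  | 0  | 0  || 0
0  | 0  | 1  | 1  || 0
0  | 0  | 1  | 0  || 0
0  | 0  | 0  | 1  || 1
0  | 0  | 0  | 0  || 0
The formula is true on 2 of the 16 rows.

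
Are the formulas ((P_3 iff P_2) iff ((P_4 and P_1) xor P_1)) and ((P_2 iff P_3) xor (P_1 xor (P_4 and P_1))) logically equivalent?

P_1  P_2  P_3  P_4  |  φ  ψ
 T    T    T    T   |  F  T
 T    T    T    F   |  T  F
 T    T    F    T   |  T  F
 T    T    F    F   |  F  T
 T    F    T    T   |  T  F
 T    F    T    F   |  F  T
 T    F    F    T   |  F  T
 T    F    F    F   |  T  F
 F    T    T    T   |  F  T
 F    T    T    F   |  F  T
 F    T    F    T   |  T  F
 F    T    F    F   |  T  F
 F    F    T    T   |  T  F
 F    F    T    F   |  T  F
 F    F    F    T   |  F  T
 F    F    F    F   |  F  T
The columns differ at P_1=T, P_2=T, P_3=T, P_4=T (φ=F, ψ=T), so they are not equivalent.

not equivalent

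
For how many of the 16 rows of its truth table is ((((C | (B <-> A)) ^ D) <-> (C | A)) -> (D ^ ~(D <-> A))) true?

A  B  C  D     (B <-> A)  (C | (B <-> A))  ((C | (B <-> A)) ^ D)  (C | A)  (D <-> A)  ~(D <-> A)  (D ^ ~(D <-> A))  φ
T  T  T  T         T             T                   F               T         T          F              T          T
T  T  T  F         T             T                   T               T         F          T              T          T
T  T  F  T         T             T                   F               T         T          F              T          T
T  T  F  F         T             T                   T               T         F          T              T          T
T  F  T  T         F             T                   F               T         T          F              T          T
T  F  T  F         F             T                   T               T         F          T              T          T
T  F  F  T         F             F                   T               T         T          F              T          T
T  F  F  F         F             F                   F               T         F          T              T          T
F  T  T  T         F             T                   F               T         F          T              F          T
F  T  T  F         F             T                   T               T         T          F              F          F
F  T  F  T         F             F                   T               F         F          T              F          T
F  T  F  F         F             F                   F               F         T          F              F          F
F  F  T  T         T             T                   F               T         F          T              F          T
F  F  T  F         T             T                   T               T         T          F              F          F
F  F  F  T         T             T                   F               F         F          T              F          F
F  F  F  F         T             T                   T               F         T          F              F          T
The formula is true on 12 of the 16 rows.

12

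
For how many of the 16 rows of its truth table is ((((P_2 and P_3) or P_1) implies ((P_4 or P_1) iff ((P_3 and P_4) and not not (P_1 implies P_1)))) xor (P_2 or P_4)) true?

P_1  P_2  P_3  P_4  |  φ
 1    1    1    1   |  0
 1    1    1    0   |  1
 1    1    0    1   |  1
 1    1    0    0   |  1
 1    0    1    1   |  0
 1    0    1    0   |  0
 1    0    0    1   |  1
 1    0    0    0   |  0
 0    1    1    1   |  0
 0    1    1    0   |  0
 0    1    0    1   |  0
 0    1    0    0   |  0
 0    0    1    1   |  0
 0    0    1    0   |  1
 0    0    0    1   |  0
 0    0    0    0   |  1
The formula is true on 6 of the 16 rows.

6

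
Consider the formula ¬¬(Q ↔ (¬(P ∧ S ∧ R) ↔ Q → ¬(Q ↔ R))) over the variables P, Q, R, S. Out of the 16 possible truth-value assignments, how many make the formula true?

  P   |   Q   |   R   |   S   ||   φ  
 True |  True |  True |  True ||  True
 True |  True |  True | False || False
 True |  True | False |  True ||  True
 True |  True | False | False ||  True
 True | False |  True |  True ||  True
 True | False |  True | False || False
 True | False | False |  True || False
 True | False | False | False || False
False |  True |  True |  True || False
False |  True |  True | False || False
False |  True | False |  True ||  True
False |  True | False | False ||  True
False | False |  True |  True || False
False | False |  True | False || False
False | False | False |  True || False
False | False | False | False || False
The formula is true on 6 of the 16 rows.

6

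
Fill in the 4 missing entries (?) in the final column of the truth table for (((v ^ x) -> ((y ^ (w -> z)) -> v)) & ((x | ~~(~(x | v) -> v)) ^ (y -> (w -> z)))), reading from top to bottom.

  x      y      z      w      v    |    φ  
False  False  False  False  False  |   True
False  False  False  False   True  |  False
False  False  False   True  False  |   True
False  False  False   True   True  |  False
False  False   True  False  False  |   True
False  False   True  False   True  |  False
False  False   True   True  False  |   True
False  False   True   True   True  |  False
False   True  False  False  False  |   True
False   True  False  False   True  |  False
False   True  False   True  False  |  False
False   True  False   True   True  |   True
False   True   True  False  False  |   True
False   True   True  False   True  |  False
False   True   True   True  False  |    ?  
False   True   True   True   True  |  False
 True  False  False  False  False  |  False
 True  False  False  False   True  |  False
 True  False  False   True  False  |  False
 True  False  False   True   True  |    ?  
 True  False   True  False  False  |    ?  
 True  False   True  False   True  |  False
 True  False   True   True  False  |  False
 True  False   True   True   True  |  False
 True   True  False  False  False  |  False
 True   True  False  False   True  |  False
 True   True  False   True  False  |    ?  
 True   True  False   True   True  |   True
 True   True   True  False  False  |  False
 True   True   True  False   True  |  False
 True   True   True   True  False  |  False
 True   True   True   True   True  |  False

Row x=False, y=True, z=True, w=True, v=False: ((v ^ x) -> ((y ^ (w -> z)) -> v)) = True, ((x | ~~(~(x | v) -> v)) ^ (y -> (w -> z))) = True, so the formula = True.
Row x=True, y=False, z=False, w=True, v=True: ((v ^ x) -> ((y ^ (w -> z)) -> v)) = True, ((x | ~~(~(x | v) -> v)) ^ (y -> (w -> z))) = False, so the formula = False.
Row x=True, y=False, z=True, w=False, v=False: ((v ^ x) -> ((y ^ (w -> z)) -> v)) = False, ((x | ~~(~(x | v) -> v)) ^ (y -> (w -> z))) = False, so the formula = False.
Row x=True, y=True, z=False, w=True, v=False: ((v ^ x) -> ((y ^ (w -> z)) -> v)) = False, ((x | ~~(~(x | v) -> v)) ^ (y -> (w -> z))) = True, so the formula = False.

True, False, False, False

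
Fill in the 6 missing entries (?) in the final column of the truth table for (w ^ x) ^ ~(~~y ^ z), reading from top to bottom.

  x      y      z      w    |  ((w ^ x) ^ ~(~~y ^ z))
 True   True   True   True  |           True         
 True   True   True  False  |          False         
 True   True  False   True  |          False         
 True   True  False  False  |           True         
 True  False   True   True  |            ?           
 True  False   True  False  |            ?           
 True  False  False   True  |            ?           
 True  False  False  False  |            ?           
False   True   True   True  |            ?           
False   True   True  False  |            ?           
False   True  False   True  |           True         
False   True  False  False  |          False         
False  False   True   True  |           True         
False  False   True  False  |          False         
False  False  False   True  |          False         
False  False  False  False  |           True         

False, True, True, False, False, True

Row x=True, y=False, z=True, w=True: (w ^ x) = False, ~(~~y ^ z) = False, so ((w ^ x) ^ ~(~~y ^ z)) = False.
Row x=True, y=False, z=True, w=False: (w ^ x) = True, ~(~~y ^ z) = False, so ((w ^ x) ^ ~(~~y ^ z)) = True.
Row x=True, y=False, z=False, w=True: (w ^ x) = False, ~(~~y ^ z) = True, so ((w ^ x) ^ ~(~~y ^ z)) = True.
Row x=True, y=False, z=False, w=False: (w ^ x) = True, ~(~~y ^ z) = True, so ((w ^ x) ^ ~(~~y ^ z)) = False.
Row x=False, y=True, z=True, w=True: (w ^ x) = True, ~(~~y ^ z) = True, so ((w ^ x) ^ ~(~~y ^ z)) = False.
Row x=False, y=True, z=True, w=False: (w ^ x) = False, ~(~~y ^ z) = True, so ((w ^ x) ^ ~(~~y ^ z)) = True.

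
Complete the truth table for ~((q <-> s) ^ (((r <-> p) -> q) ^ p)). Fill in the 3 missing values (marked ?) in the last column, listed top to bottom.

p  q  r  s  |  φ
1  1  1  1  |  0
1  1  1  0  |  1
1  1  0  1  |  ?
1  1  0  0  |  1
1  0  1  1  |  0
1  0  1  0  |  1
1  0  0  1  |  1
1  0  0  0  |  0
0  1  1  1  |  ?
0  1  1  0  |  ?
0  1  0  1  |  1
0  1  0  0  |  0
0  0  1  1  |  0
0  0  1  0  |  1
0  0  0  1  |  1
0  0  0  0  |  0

Row p=1, q=1, r=0, s=1: (q <-> s) = 1, (((r <-> p) -> q) ^ p) = 0, ((q <-> s) ^ (((r <-> p) -> q) ^ p)) = 1, so the formula = 0.
Row p=0, q=1, r=1, s=1: (q <-> s) = 1, (((r <-> p) -> q) ^ p) = 1, ((q <-> s) ^ (((r <-> p) -> q) ^ p)) = 0, so the formula = 1.
Row p=0, q=1, r=1, s=0: (q <-> s) = 0, (((r <-> p) -> q) ^ p) = 1, ((q <-> s) ^ (((r <-> p) -> q) ^ p)) = 1, so the formula = 0.

0, 1, 0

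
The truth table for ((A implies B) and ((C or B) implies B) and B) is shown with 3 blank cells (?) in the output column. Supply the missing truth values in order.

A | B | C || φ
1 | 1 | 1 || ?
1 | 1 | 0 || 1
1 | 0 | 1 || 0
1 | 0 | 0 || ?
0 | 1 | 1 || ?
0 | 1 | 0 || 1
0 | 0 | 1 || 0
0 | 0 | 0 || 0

1, 0, 1

Row A=1, B=1, C=1: (A implies B) = 1, ((C or B) implies B) = 1, so the formula = 1.
Row A=1, B=0, C=0: (A implies B) = 0, ((C or B) implies B) = 1, so the formula = 0.
Row A=0, B=1, C=1: (A implies B) = 1, ((C or B) implies B) = 1, so the formula = 1.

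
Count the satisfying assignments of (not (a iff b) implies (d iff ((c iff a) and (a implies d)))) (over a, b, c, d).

a  b  c  d  |  φ
T  T  T  T  |  T
T  T  T  F  |  T
T  T  F  T  |  T
T  T  F  F  |  T
T  F  T  T  |  T
T  F  T  F  |  T
T  F  F  T  |  F
T  F  F  F  |  T
F  T  T  T  |  F
F  T  T  F  |  T
F  T  F  T  |  T
F  T  F  F  |  F
F  F  T  T  |  T
F  F  T  F  |  T
F  F  F  T  |  T
F  F  F  F  |  T
The formula is true on 13 of the 16 rows.

13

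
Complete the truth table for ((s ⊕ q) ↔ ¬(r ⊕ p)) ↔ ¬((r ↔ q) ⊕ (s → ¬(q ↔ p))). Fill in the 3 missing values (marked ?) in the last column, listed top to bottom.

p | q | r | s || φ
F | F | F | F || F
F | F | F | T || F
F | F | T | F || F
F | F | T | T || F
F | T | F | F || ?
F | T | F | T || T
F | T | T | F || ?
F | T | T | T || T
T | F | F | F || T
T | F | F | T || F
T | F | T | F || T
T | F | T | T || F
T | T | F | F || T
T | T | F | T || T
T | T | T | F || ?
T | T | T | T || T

F, F, T

Row p=F, q=T, r=F, s=F: ((s ⊕ q) ↔ ¬(r ⊕ p)) = T, ¬((r ↔ q) ⊕ (s → ¬(q ↔ p))) = F, so the formula = F.
Row p=F, q=T, r=T, s=F: ((s ⊕ q) ↔ ¬(r ⊕ p)) = F, ¬((r ↔ q) ⊕ (s → ¬(q ↔ p))) = T, so the formula = F.
Row p=T, q=T, r=T, s=F: ((s ⊕ q) ↔ ¬(r ⊕ p)) = T, ¬((r ↔ q) ⊕ (s → ¬(q ↔ p))) = T, so the formula = T.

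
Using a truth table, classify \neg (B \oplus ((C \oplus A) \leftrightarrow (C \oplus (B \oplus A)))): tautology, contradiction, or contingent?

contradiction

A  B  C  |  (C \oplus A)  (B \oplus A)  (C \oplus (B \oplus A))  φ
T  T  T  |       F             F                   T             F
T  T  F  |       T             F                   F             F
T  F  T  |       F             T                   F             F
T  F  F  |       T             T                   T             F
F  T  T  |       T             T                   F             F
F  T  F  |       F             T                   T             F
F  F  T  |       T             F                   T             F
F  F  F  |       F             F                   F             F
Every row is F, so the formula is a contradiction.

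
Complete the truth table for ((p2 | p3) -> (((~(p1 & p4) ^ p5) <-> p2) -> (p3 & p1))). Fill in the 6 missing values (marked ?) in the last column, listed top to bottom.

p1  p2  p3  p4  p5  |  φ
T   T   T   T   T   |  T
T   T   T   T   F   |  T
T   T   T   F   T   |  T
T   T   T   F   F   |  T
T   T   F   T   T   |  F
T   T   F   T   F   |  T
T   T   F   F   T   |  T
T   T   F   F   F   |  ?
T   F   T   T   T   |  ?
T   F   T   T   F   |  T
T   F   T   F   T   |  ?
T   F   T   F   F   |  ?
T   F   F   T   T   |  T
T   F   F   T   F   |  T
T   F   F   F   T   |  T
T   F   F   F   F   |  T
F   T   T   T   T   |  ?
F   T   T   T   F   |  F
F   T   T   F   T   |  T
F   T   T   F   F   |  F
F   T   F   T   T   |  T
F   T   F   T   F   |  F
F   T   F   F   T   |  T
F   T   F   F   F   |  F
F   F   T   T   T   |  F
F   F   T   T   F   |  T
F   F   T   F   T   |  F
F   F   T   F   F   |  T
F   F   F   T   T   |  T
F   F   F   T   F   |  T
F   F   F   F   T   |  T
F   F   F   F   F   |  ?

Row p1=T, p2=T, p3=F, p4=F, p5=F: (p2 | p3) = T, (((~(p1 & p4) ^ p5) <-> p2) -> (p3 & p1)) = F, so the formula = F.
Row p1=T, p2=F, p3=T, p4=T, p5=T: (p2 | p3) = T, (((~(p1 & p4) ^ p5) <-> p2) -> (p3 & p1)) = T, so the formula = T.
Row p1=T, p2=F, p3=T, p4=F, p5=T: (p2 | p3) = T, (((~(p1 & p4) ^ p5) <-> p2) -> (p3 & p1)) = T, so the formula = T.
Row p1=T, p2=F, p3=T, p4=F, p5=F: (p2 | p3) = T, (((~(p1 & p4) ^ p5) <-> p2) -> (p3 & p1)) = T, so the formula = T.
Row p1=F, p2=T, p3=T, p4=T, p5=T: (p2 | p3) = T, (((~(p1 & p4) ^ p5) <-> p2) -> (p3 & p1)) = T, so the formula = T.
Row p1=F, p2=F, p3=F, p4=F, p5=F: (p2 | p3) = F, (((~(p1 & p4) ^ p5) <-> p2) -> (p3 & p1)) = T, so the formula = T.

F, T, T, T, T, T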